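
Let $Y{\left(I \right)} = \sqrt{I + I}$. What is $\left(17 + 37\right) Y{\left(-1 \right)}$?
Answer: $54 i \sqrt{2} \approx 76.368 i$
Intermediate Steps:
$Y{\left(I \right)} = \sqrt{2} \sqrt{I}$ ($Y{\left(I \right)} = \sqrt{2 I} = \sqrt{2} \sqrt{I}$)
$\left(17 + 37\right) Y{\left(-1 \right)} = \left(17 + 37\right) \sqrt{2} \sqrt{-1} = 54 \sqrt{2} i = 54 i \sqrt{2}$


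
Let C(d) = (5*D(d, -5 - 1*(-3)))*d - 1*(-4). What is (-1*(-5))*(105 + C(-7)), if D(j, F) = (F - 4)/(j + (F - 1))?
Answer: 440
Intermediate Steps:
D(j, F) = (-4 + F)/(-1 + F + j) (D(j, F) = (-4 + F)/(j + (-1 + F)) = (-4 + F)/(-1 + F + j))
C(d) = 4 - 30*d/(-3 + d) (C(d) = (5*((-4 + (-5 - 1*(-3)))/(-1 + (-5 - 1*(-3)) + d)))*d - 1*(-4) = (5*((-4 + (-5 + 3))/(-1 + (-5 + 3) + d)))*d + 4 = (5*((-4 - 2)/(-1 - 2 + d)))*d + 4 = (5*(-6/(-3 + d)))*d + 4 = (-30/(-3 + d))*d + 4 = -30*d/(-3 + d) + 4 = 4 - 30*d/(-3 + d))
(-1*(-5))*(105 + C(-7)) = (-1*(-5))*(105 + 2*(-6 - 13*(-7))/(-3 - 7)) = 5*(105 + 2*(-6 + 91)/(-10)) = 5*(105 + 2*(-1/10)*85) = 5*(105 - 17) = 5*88 = 440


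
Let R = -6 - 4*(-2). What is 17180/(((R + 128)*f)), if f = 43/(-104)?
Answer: -13744/43 ≈ -319.63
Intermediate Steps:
R = 2 (R = -6 + 8 = 2)
f = -43/104 (f = 43*(-1/104) = -43/104 ≈ -0.41346)
17180/(((R + 128)*f)) = 17180/(((2 + 128)*(-43/104))) = 17180/((130*(-43/104))) = 17180/(-215/4) = 17180*(-4/215) = -13744/43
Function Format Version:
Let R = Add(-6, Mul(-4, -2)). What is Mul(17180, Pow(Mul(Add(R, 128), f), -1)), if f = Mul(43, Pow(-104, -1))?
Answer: Rational(-13744, 43) ≈ -319.63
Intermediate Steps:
R = 2 (R = Add(-6, 8) = 2)
f = Rational(-43, 104) (f = Mul(43, Rational(-1, 104)) = Rational(-43, 104) ≈ -0.41346)
Mul(17180, Pow(Mul(Add(R, 128), f), -1)) = Mul(17180, Pow(Mul(Add(2, 128), Rational(-43, 104)), -1)) = Mul(17180, Pow(Mul(130, Rational(-43, 104)), -1)) = Mul(17180, Pow(Rational(-215, 4), -1)) = Mul(17180, Rational(-4, 215)) = Rational(-13744, 43)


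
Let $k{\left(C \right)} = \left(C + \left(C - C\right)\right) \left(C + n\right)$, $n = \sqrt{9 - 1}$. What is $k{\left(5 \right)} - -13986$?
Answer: $14011 + 10 \sqrt{2} \approx 14025.0$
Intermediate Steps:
$n = 2 \sqrt{2}$ ($n = \sqrt{8} = 2 \sqrt{2} \approx 2.8284$)
$k{\left(C \right)} = C \left(C + 2 \sqrt{2}\right)$ ($k{\left(C \right)} = \left(C + \left(C - C\right)\right) \left(C + 2 \sqrt{2}\right) = \left(C + 0\right) \left(C + 2 \sqrt{2}\right) = C \left(C + 2 \sqrt{2}\right)$)
$k{\left(5 \right)} - -13986 = 5 \left(5 + 2 \sqrt{2}\right) - -13986 = \left(25 + 10 \sqrt{2}\right) + 13986 = 14011 + 10 \sqrt{2}$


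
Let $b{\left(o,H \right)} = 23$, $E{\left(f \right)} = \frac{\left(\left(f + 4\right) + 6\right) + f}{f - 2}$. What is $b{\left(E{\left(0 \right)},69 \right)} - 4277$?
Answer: $-4254$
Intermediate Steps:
$E{\left(f \right)} = \frac{10 + 2 f}{-2 + f}$ ($E{\left(f \right)} = \frac{\left(\left(4 + f\right) + 6\right) + f}{-2 + f} = \frac{\left(10 + f\right) + f}{-2 + f} = \frac{10 + 2 f}{-2 + f}$)
$b{\left(E{\left(0 \right)},69 \right)} - 4277 = 23 - 4277 = -4254$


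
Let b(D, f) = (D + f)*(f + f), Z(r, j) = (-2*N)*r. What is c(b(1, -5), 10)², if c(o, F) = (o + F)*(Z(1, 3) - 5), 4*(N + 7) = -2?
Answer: 250000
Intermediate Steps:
N = -15/2 (N = -7 + (¼)*(-2) = -7 - ½ = -15/2 ≈ -7.5000)
Z(r, j) = 15*r (Z(r, j) = (-2*(-15/2))*r = 15*r)
b(D, f) = 2*f*(D + f) (b(D, f) = (D + f)*(2*f) = 2*f*(D + f))
c(o, F) = 10*F + 10*o (c(o, F) = (o + F)*(15*1 - 5) = (F + o)*(15 - 5) = (F + o)*10 = 10*F + 10*o)
c(b(1, -5), 10)² = (10*10 + 10*(2*(-5)*(1 - 5)))² = (100 + 10*(2*(-5)*(-4)))² = (100 + 10*40)² = (100 + 400)² = 500² = 250000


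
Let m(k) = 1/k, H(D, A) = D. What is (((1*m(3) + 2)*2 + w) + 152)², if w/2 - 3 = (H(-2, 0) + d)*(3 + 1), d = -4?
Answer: 118336/9 ≈ 13148.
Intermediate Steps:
w = -42 (w = 6 + 2*((-2 - 4)*(3 + 1)) = 6 + 2*(-6*4) = 6 + 2*(-24) = 6 - 48 = -42)
(((1*m(3) + 2)*2 + w) + 152)² = (((1/3 + 2)*2 - 42) + 152)² = (((1*(⅓) + 2)*2 - 42) + 152)² = (((⅓ + 2)*2 - 42) + 152)² = (((7/3)*2 - 42) + 152)² = ((14/3 - 42) + 152)² = (-112/3 + 152)² = (344/3)² = 118336/9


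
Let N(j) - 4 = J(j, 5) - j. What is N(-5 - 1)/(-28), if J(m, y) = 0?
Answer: -5/14 ≈ -0.35714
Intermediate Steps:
N(j) = 4 - j (N(j) = 4 + (0 - j) = 4 - j)
N(-5 - 1)/(-28) = (4 - (-5 - 1))/(-28) = (4 - 1*(-6))*(-1/28) = (4 + 6)*(-1/28) = 10*(-1/28) = -5/14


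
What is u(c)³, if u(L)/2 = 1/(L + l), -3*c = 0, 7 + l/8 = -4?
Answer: -1/85184 ≈ -1.1739e-5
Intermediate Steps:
l = -88 (l = -56 + 8*(-4) = -56 - 32 = -88)
c = 0 (c = -⅓*0 = 0)
u(L) = 2/(-88 + L) (u(L) = 2/(L - 88) = 2/(-88 + L))
u(c)³ = (2/(-88 + 0))³ = (2/(-88))³ = (2*(-1/88))³ = (-1/44)³ = -1/85184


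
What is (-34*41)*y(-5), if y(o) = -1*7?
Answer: 9758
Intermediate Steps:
y(o) = -7
(-34*41)*y(-5) = -34*41*(-7) = -1394*(-7) = 9758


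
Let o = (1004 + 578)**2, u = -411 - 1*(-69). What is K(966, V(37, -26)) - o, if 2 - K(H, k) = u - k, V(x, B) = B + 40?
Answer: -2502366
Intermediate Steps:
u = -342 (u = -411 + 69 = -342)
o = 2502724 (o = 1582**2 = 2502724)
V(x, B) = 40 + B
K(H, k) = 344 + k (K(H, k) = 2 - (-342 - k) = 2 + (342 + k) = 344 + k)
K(966, V(37, -26)) - o = (344 + (40 - 26)) - 1*2502724 = (344 + 14) - 2502724 = 358 - 2502724 = -2502366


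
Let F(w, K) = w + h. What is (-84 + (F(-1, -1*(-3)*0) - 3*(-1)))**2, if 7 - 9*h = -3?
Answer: 529984/81 ≈ 6543.0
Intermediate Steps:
h = 10/9 (h = 7/9 - 1/9*(-3) = 7/9 + 1/3 = 10/9 ≈ 1.1111)
F(w, K) = 10/9 + w (F(w, K) = w + 10/9 = 10/9 + w)
(-84 + (F(-1, -1*(-3)*0) - 3*(-1)))**2 = (-84 + ((10/9 - 1) - 3*(-1)))**2 = (-84 + (1/9 + 3))**2 = (-84 + 28/9)**2 = (-728/9)**2 = 529984/81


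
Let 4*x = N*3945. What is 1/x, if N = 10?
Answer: 2/19725 ≈ 0.00010139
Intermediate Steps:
x = 19725/2 (x = (10*3945)/4 = (¼)*39450 = 19725/2 ≈ 9862.5)
1/x = 1/(19725/2) = 2/19725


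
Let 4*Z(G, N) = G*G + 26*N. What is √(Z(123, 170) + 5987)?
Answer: 9*√537/2 ≈ 104.28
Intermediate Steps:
Z(G, N) = G²/4 + 13*N/2 (Z(G, N) = (G*G + 26*N)/4 = (G² + 26*N)/4 = G²/4 + 13*N/2)
√(Z(123, 170) + 5987) = √(((¼)*123² + (13/2)*170) + 5987) = √(((¼)*15129 + 1105) + 5987) = √((15129/4 + 1105) + 5987) = √(19549/4 + 5987) = √(43497/4) = 9*√537/2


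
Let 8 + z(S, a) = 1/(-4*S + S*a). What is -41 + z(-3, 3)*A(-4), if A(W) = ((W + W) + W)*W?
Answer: -409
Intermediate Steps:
A(W) = 3*W² (A(W) = (2*W + W)*W = (3*W)*W = 3*W²)
z(S, a) = -8 + 1/(-4*S + S*a)
-41 + z(-3, 3)*A(-4) = -41 + ((1 + 32*(-3) - 8*(-3)*3)/((-3)*(-4 + 3)))*(3*(-4)²) = -41 + (-⅓*(1 - 96 + 72)/(-1))*(3*16) = -41 - ⅓*(-1)*(-23)*48 = -41 - 23/3*48 = -41 - 368 = -409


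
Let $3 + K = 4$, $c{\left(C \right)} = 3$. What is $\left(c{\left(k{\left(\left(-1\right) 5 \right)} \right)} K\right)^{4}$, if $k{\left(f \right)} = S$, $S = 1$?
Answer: $81$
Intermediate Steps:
$k{\left(f \right)} = 1$
$K = 1$ ($K = -3 + 4 = 1$)
$\left(c{\left(k{\left(\left(-1\right) 5 \right)} \right)} K\right)^{4} = \left(3 \cdot 1\right)^{4} = 3^{4} = 81$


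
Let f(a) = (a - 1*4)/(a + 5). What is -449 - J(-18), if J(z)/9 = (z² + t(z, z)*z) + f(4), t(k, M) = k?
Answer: -6281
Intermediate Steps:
f(a) = (-4 + a)/(5 + a) (f(a) = (a - 4)/(5 + a) = (-4 + a)/(5 + a))
J(z) = 18*z² (J(z) = 9*((z² + z*z) + (-4 + 4)/(5 + 4)) = 9*((z² + z²) + 0/9) = 9*(2*z² + (⅑)*0) = 9*(2*z² + 0) = 9*(2*z²) = 18*z²)
-449 - J(-18) = -449 - 18*(-18)² = -449 - 18*324 = -449 - 1*5832 = -449 - 5832 = -6281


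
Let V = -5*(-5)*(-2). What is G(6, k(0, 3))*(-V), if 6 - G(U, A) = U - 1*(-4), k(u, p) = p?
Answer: -200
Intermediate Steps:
G(U, A) = 2 - U (G(U, A) = 6 - (U - 1*(-4)) = 6 - (U + 4) = 6 - (4 + U) = 6 + (-4 - U) = 2 - U)
V = -50 (V = 25*(-2) = -50)
G(6, k(0, 3))*(-V) = (2 - 1*6)*(-1*(-50)) = (2 - 6)*50 = -4*50 = -200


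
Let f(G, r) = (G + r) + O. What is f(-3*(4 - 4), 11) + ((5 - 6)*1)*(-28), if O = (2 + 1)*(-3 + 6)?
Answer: 48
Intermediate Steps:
O = 9 (O = 3*3 = 9)
f(G, r) = 9 + G + r (f(G, r) = (G + r) + 9 = 9 + G + r)
f(-3*(4 - 4), 11) + ((5 - 6)*1)*(-28) = (9 - 3*(4 - 4) + 11) + ((5 - 6)*1)*(-28) = (9 - 3*0 + 11) - 1*1*(-28) = (9 + 0 + 11) - 1*(-28) = 20 + 28 = 48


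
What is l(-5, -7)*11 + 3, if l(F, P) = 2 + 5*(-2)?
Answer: -85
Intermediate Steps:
l(F, P) = -8 (l(F, P) = 2 - 10 = -8)
l(-5, -7)*11 + 3 = -8*11 + 3 = -88 + 3 = -85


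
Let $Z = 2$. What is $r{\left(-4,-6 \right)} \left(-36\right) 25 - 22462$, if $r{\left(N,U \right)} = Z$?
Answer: $-24262$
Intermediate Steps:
$r{\left(N,U \right)} = 2$
$r{\left(-4,-6 \right)} \left(-36\right) 25 - 22462 = 2 \left(-36\right) 25 - 22462 = \left(-72\right) 25 - 22462 = -1800 - 22462 = -24262$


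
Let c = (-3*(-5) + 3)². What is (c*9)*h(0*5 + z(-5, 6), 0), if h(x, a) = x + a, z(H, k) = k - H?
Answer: 32076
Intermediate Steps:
c = 324 (c = (15 + 3)² = 18² = 324)
h(x, a) = a + x
(c*9)*h(0*5 + z(-5, 6), 0) = (324*9)*(0 + (0*5 + (6 - 1*(-5)))) = 2916*(0 + (0 + (6 + 5))) = 2916*(0 + (0 + 11)) = 2916*(0 + 11) = 2916*11 = 32076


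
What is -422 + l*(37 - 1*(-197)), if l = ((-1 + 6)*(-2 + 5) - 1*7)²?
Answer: 14554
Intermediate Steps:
l = 64 (l = (5*3 - 7)² = (15 - 7)² = 8² = 64)
-422 + l*(37 - 1*(-197)) = -422 + 64*(37 - 1*(-197)) = -422 + 64*(37 + 197) = -422 + 64*234 = -422 + 14976 = 14554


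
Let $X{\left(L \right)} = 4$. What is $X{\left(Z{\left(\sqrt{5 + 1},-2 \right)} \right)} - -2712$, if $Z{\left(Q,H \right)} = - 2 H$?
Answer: $2716$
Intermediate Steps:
$X{\left(Z{\left(\sqrt{5 + 1},-2 \right)} \right)} - -2712 = 4 - -2712 = 4 + 2712 = 2716$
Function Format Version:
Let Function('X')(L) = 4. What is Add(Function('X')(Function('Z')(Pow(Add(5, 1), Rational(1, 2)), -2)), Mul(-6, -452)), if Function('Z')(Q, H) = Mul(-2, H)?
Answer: 2716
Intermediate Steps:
Add(Function('X')(Function('Z')(Pow(Add(5, 1), Rational(1, 2)), -2)), Mul(-6, -452)) = Add(4, Mul(-6, -452)) = Add(4, 2712) = 2716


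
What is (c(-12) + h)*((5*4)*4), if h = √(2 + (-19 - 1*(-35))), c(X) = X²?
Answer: 11520 + 240*√2 ≈ 11859.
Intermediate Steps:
h = 3*√2 (h = √(2 + (-19 + 35)) = √(2 + 16) = √18 = 3*√2 ≈ 4.2426)
(c(-12) + h)*((5*4)*4) = ((-12)² + 3*√2)*((5*4)*4) = (144 + 3*√2)*(20*4) = (144 + 3*√2)*80 = 11520 + 240*√2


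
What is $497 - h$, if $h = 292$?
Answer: $205$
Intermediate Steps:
$497 - h = 497 - 292 = 205$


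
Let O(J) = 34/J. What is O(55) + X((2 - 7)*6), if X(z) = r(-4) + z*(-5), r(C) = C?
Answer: 8064/55 ≈ 146.62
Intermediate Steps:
X(z) = -4 - 5*z (X(z) = -4 + z*(-5) = -4 - 5*z)
O(55) + X((2 - 7)*6) = 34/55 + (-4 - 5*(2 - 7)*6) = 34*(1/55) + (-4 - (-25)*6) = 34/55 + (-4 - 5*(-30)) = 34/55 + (-4 + 150) = 34/55 + 146 = 8064/55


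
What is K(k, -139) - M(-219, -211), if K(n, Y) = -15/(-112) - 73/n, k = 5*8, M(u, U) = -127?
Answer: 70173/560 ≈ 125.31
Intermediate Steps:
k = 40
K(n, Y) = 15/112 - 73/n (K(n, Y) = -15*(-1/112) - 73/n = 15/112 - 73/n)
K(k, -139) - M(-219, -211) = (15/112 - 73/40) - 1*(-127) = (15/112 - 73*1/40) + 127 = (15/112 - 73/40) + 127 = -947/560 + 127 = 70173/560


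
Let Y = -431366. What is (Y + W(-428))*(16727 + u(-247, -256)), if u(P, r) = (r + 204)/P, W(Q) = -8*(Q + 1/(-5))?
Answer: -680033670534/95 ≈ -7.1583e+9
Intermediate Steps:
W(Q) = 8/5 - 8*Q (W(Q) = -8*(Q - ⅕) = -8*(-⅕ + Q) = 8/5 - 8*Q)
u(P, r) = (204 + r)/P
(Y + W(-428))*(16727 + u(-247, -256)) = (-431366 + (8/5 - 8*(-428)))*(16727 + (204 - 256)/(-247)) = (-431366 + (8/5 + 3424))*(16727 - 1/247*(-52)) = (-431366 + 17128/5)*(16727 + 4/19) = -2139702/5*317817/19 = -680033670534/95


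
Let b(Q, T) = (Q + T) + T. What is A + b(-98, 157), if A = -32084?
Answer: -31868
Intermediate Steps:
b(Q, T) = Q + 2*T
A + b(-98, 157) = -32084 + (-98 + 2*157) = -32084 + (-98 + 314) = -32084 + 216 = -31868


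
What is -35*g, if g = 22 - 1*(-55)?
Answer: -2695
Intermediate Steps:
g = 77 (g = 22 + 55 = 77)
-35*g = -35*77 = -2695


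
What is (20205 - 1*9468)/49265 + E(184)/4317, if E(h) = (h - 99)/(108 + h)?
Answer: 13538863193/62101685460 ≈ 0.21801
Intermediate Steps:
E(h) = (-99 + h)/(108 + h)
(20205 - 1*9468)/49265 + E(184)/4317 = (20205 - 1*9468)/49265 + ((-99 + 184)/(108 + 184))/4317 = (20205 - 9468)*(1/49265) + (85/292)*(1/4317) = 10737*(1/49265) + ((1/292)*85)*(1/4317) = 10737/49265 + (85/292)*(1/4317) = 10737/49265 + 85/1260564 = 13538863193/62101685460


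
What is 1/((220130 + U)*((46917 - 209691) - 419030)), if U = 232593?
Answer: -1/263396052292 ≈ -3.7966e-12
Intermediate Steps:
1/((220130 + U)*((46917 - 209691) - 419030)) = 1/((220130 + 232593)*((46917 - 209691) - 419030)) = 1/(452723*(-162774 - 419030)) = 1/(452723*(-581804)) = 1/(-263396052292) = -1/263396052292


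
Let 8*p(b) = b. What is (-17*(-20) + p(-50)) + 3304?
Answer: 14551/4 ≈ 3637.8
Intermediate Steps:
p(b) = b/8
(-17*(-20) + p(-50)) + 3304 = (-17*(-20) + (⅛)*(-50)) + 3304 = (340 - 25/4) + 3304 = 1335/4 + 3304 = 14551/4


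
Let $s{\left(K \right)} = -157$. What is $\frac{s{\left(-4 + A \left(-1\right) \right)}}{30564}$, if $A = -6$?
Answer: $- \frac{157}{30564} \approx -0.0051368$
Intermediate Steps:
$\frac{s{\left(-4 + A \left(-1\right) \right)}}{30564} = - \frac{157}{30564}$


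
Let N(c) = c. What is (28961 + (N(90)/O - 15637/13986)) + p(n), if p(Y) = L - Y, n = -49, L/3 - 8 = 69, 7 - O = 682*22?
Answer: 2044335576431/69916014 ≈ 29240.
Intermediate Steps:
O = -14997 (O = 7 - 682*22 = 7 - 1*15004 = 7 - 15004 = -14997)
L = 231 (L = 24 + 3*69 = 24 + 207 = 231)
p(Y) = 231 - Y
(28961 + (N(90)/O - 15637/13986)) + p(n) = (28961 + (90/(-14997) - 15637/13986)) + (231 - 1*(-49)) = (28961 + (90*(-1/14997) - 15637*1/13986)) + (231 + 49) = (28961 + (-30/4999 - 15637/13986)) + 280 = (28961 - 78588943/69916014) + 280 = 2024759092511/69916014 + 280 = 2044335576431/69916014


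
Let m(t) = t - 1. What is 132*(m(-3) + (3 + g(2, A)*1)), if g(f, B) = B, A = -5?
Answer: -792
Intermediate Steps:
m(t) = -1 + t
132*(m(-3) + (3 + g(2, A)*1)) = 132*((-1 - 3) + (3 - 5*1)) = 132*(-4 + (3 - 5)) = 132*(-4 - 2) = 132*(-6) = -792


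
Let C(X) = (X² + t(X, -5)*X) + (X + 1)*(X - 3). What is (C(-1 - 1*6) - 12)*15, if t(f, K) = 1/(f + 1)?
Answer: 2945/2 ≈ 1472.5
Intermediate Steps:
t(f, K) = 1/(1 + f)
C(X) = X² + X/(1 + X) + (1 + X)*(-3 + X) (C(X) = (X² + X/(1 + X)) + (X + 1)*(X - 3) = (X² + X/(1 + X)) + (1 + X)*(-3 + X) = X² + X/(1 + X) + (1 + X)*(-3 + X))
(C(-1 - 1*6) - 12)*15 = ((-3 - 4*(-1 - 1*6) + 2*(-1 - 1*6)³)/(1 + (-1 - 1*6)) - 12)*15 = ((-3 - 4*(-1 - 6) + 2*(-1 - 6)³)/(1 + (-1 - 6)) - 12)*15 = ((-3 - 4*(-7) + 2*(-7)³)/(1 - 7) - 12)*15 = ((-3 + 28 + 2*(-343))/(-6) - 12)*15 = (-(-3 + 28 - 686)/6 - 12)*15 = (-⅙*(-661) - 12)*15 = (661/6 - 12)*15 = (589/6)*15 = 2945/2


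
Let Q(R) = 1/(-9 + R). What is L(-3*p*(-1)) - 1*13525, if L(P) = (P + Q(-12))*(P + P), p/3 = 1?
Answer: -93547/7 ≈ -13364.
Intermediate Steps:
p = 3 (p = 3*1 = 3)
L(P) = 2*P*(-1/21 + P) (L(P) = (P + 1/(-9 - 12))*(P + P) = (P + 1/(-21))*(2*P) = (P - 1/21)*(2*P) = (-1/21 + P)*(2*P) = 2*P*(-1/21 + P))
L(-3*p*(-1)) - 1*13525 = 2*(-3*3*(-1))*(-1 + 21*(-3*3*(-1)))/21 - 1*13525 = 2*(-9*(-1))*(-1 + 21*(-9*(-1)))/21 - 13525 = (2/21)*9*(-1 + 21*9) - 13525 = (2/21)*9*(-1 + 189) - 13525 = (2/21)*9*188 - 13525 = 1128/7 - 13525 = -93547/7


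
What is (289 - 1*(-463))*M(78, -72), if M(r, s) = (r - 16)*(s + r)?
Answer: 279744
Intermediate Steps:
M(r, s) = (-16 + r)*(r + s)
(289 - 1*(-463))*M(78, -72) = (289 - 1*(-463))*(78**2 - 16*78 - 16*(-72) + 78*(-72)) = (289 + 463)*(6084 - 1248 + 1152 - 5616) = 752*372 = 279744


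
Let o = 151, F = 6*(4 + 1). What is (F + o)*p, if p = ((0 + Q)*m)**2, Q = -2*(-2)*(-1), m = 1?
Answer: 2896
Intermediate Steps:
Q = -4 (Q = 4*(-1) = -4)
F = 30 (F = 6*5 = 30)
p = 16 (p = ((0 - 4)*1)**2 = (-4*1)**2 = (-4)**2 = 16)
(F + o)*p = (30 + 151)*16 = 181*16 = 2896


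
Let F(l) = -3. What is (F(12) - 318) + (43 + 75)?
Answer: -203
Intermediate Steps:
(F(12) - 318) + (43 + 75) = (-3 - 318) + (43 + 75) = -321 + 118 = -203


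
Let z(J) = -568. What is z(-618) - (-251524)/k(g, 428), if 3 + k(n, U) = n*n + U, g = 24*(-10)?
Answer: -32706676/58025 ≈ -563.67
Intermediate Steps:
g = -240
k(n, U) = -3 + U + n² (k(n, U) = -3 + (n*n + U) = -3 + (n² + U) = -3 + (U + n²) = -3 + U + n²)
z(-618) - (-251524)/k(g, 428) = -568 - (-251524)/(-3 + 428 + (-240)²) = -568 - (-251524)/(-3 + 428 + 57600) = -568 - (-251524)/58025 = -568 - 1*(-251524/58025) = -568 + 251524/58025 = -32706676/58025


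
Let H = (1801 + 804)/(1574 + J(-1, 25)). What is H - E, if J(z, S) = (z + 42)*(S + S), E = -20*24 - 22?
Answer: 1821853/3624 ≈ 502.72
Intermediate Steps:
E = -502 (E = -480 - 22 = -502)
J(z, S) = 2*S*(42 + z) (J(z, S) = (42 + z)*(2*S) = 2*S*(42 + z))
H = 2605/3624 (H = (1801 + 804)/(1574 + 2*25*(42 - 1)) = 2605/(1574 + 2*25*41) = 2605/(1574 + 2050) = 2605/3624 ≈ 0.71882)
H - E = 2605/3624 - 1*(-502) = 2605/3624 + 502 = 1821853/3624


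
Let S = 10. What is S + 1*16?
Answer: 26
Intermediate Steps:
S + 1*16 = 10 + 1*16 = 10 + 16 = 26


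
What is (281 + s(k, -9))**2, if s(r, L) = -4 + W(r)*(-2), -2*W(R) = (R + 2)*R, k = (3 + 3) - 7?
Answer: 76176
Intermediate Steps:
k = -1 (k = 6 - 7 = -1)
W(R) = -R*(2 + R)/2 (W(R) = -(R + 2)*R/2 = -(2 + R)*R/2 = -R*(2 + R)/2)
s(r, L) = -4 + r*(2 + r) (s(r, L) = -4 - r*(2 + r)/2*(-2) = -4 + r*(2 + r))
(281 + s(k, -9))**2 = (281 + (-4 - (2 - 1)))**2 = (281 + (-4 - 1*1))**2 = (281 + (-4 - 1))**2 = (281 - 5)**2 = 276**2 = 76176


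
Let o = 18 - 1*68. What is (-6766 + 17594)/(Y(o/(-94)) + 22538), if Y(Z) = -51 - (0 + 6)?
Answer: 10828/22481 ≈ 0.48165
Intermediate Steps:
o = -50 (o = 18 - 68 = -50)
Y(Z) = -57 (Y(Z) = -51 - 6 = -57)
(-6766 + 17594)/(Y(o/(-94)) + 22538) = (-6766 + 17594)/(-57 + 22538) = 10828/22481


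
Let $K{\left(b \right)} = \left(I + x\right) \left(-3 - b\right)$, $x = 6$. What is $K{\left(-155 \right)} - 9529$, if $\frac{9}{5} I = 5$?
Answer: $- \frac{73753}{9} \approx -8194.8$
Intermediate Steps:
$I = \frac{25}{9}$ ($I = \frac{5}{9} \cdot 5 = \frac{25}{9} \approx 2.7778$)
$K{\left(b \right)} = - \frac{79}{3} - \frac{79 b}{9}$ ($K{\left(b \right)} = \left(\frac{25}{9} + 6\right) \left(-3 - b\right) = \frac{79 \left(-3 - b\right)}{9} = - \frac{79}{3} - \frac{79 b}{9}$)
$K{\left(-155 \right)} - 9529 = \left(- \frac{79}{3} - - \frac{12245}{9}\right) - 9529 = \left(- \frac{79}{3} + \frac{12245}{9}\right) - 9529 = \frac{12008}{9} - 9529 = - \frac{73753}{9}$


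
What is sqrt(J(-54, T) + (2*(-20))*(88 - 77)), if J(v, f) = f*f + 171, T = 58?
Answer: sqrt(3095) ≈ 55.633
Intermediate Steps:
J(v, f) = 171 + f**2 (J(v, f) = f**2 + 171 = 171 + f**2)
sqrt(J(-54, T) + (2*(-20))*(88 - 77)) = sqrt((171 + 58**2) + (2*(-20))*(88 - 77)) = sqrt((171 + 3364) - 40*11) = sqrt(3535 - 440) = sqrt(3095)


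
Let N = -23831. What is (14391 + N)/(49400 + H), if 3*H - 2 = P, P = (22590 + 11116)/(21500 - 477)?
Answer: -18605355/97365136 ≈ -0.19109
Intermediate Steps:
P = 33706/21023 ≈ 1.6033
H = 75752/63069 (H = 2/3 + (1/3)*(33706/21023) = 2/3 + 33706/63069 = 75752/63069 ≈ 1.2011)
(14391 + N)/(49400 + H) = (14391 - 23831)/(49400 + 75752/63069) = -9440/3115684352/63069 = -9440*63069/3115684352 = -18605355/97365136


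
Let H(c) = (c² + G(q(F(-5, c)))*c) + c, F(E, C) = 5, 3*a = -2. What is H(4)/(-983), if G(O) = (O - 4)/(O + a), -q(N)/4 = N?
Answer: -764/30473 ≈ -0.025071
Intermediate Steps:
a = -⅔ (a = (⅓)*(-2) = -⅔ ≈ -0.66667)
q(N) = -4*N
G(O) = (-4 + O)/(-⅔ + O) (G(O) = (O - 4)/(O - ⅔) = (-4 + O)/(-⅔ + O))
H(c) = c² + 67*c/31 (H(c) = (c² + (3*(-4 - 4*5)/(-2 + 3*(-4*5)))*c) + c = (c² + (3*(-4 - 20)/(-2 + 3*(-20)))*c) + c = (c² + (3*(-24)/(-2 - 60))*c) + c = (c² + (3*(-24)/(-62))*c) + c = (c² + (3*(-1/62)*(-24))*c) + c = (c² + 36*c/31) + c = c² + 67*c/31)
H(4)/(-983) = ((1/31)*4*(67 + 31*4))/(-983) = ((1/31)*4*(67 + 124))*(-1/983) = ((1/31)*4*191)*(-1/983) = (764/31)*(-1/983) = -764/30473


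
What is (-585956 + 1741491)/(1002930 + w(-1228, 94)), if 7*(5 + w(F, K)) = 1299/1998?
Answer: 5387104170/4675636783 ≈ 1.1522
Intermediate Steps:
w(F, K) = -22877/4662 (w(F, K) = -5 + (1299/1998)/7 = -5 + (1299*(1/1998))/7 = -5 + (1/7)*(433/666) = -5 + 433/4662 = -22877/4662)
(-585956 + 1741491)/(1002930 + w(-1228, 94)) = (-585956 + 1741491)/(1002930 - 22877/4662) = 1155535/(4675636783/4662) = 1155535*(4662/4675636783) = 5387104170/4675636783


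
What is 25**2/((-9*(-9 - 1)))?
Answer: 125/18 ≈ 6.9444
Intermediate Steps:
25**2/((-9*(-9 - 1))) = 625/((-9*(-10))) = 625/90 = 625*(1/90) = 125/18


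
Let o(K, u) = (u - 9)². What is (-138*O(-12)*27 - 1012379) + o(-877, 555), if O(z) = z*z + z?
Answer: -1206095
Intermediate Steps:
O(z) = z + z² (O(z) = z² + z = z + z²)
o(K, u) = (-9 + u)²
(-138*O(-12)*27 - 1012379) + o(-877, 555) = (-(-1656)*(1 - 12)*27 - 1012379) + (-9 + 555)² = (-(-1656)*(-11)*27 - 1012379) + 546² = (-138*132*27 - 1012379) + 298116 = (-18216*27 - 1012379) + 298116 = (-491832 - 1012379) + 298116 = -1504211 + 298116 = -1206095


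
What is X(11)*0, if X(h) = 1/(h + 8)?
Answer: 0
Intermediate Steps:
X(h) = 1/(8 + h)
X(11)*0 = 0/(8 + 11) = 0/19 = (1/19)*0 = 0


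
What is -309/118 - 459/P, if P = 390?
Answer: -14556/3835 ≈ -3.7956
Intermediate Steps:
-309/118 - 459/P = -309/118 - 459/390 = -309*1/118 - 459*1/390 = -309/118 - 153/130 = -14556/3835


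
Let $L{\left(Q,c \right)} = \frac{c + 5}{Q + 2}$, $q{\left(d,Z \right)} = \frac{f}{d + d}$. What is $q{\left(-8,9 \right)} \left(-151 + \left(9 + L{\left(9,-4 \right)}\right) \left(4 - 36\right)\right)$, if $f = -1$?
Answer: $- \frac{4861}{176} \approx -27.619$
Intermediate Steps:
$q{\left(d,Z \right)} = - \frac{1}{2 d}$ ($q{\left(d,Z \right)} = - \frac{1}{d + d} = - \frac{1}{2 d}$)
$L{\left(Q,c \right)} = \frac{5 + c}{2 + Q}$
$q{\left(-8,9 \right)} \left(-151 + \left(9 + L{\left(9,-4 \right)}\right) \left(4 - 36\right)\right) = - \frac{1}{2 \left(-8\right)} \left(-151 + \left(9 + \frac{5 - 4}{2 + 9}\right) \left(4 - 36\right)\right) = \left(- \frac{1}{2}\right) \left(- \frac{1}{8}\right) \left(-151 + \left(9 + \frac{1}{11} \cdot 1\right) \left(-32\right)\right) = \frac{-151 + \left(9 + \frac{1}{11} \cdot 1\right) \left(-32\right)}{16} = \frac{-151 + \left(9 + \frac{1}{11}\right) \left(-32\right)}{16} = \frac{-151 + \frac{100}{11} \left(-32\right)}{16} = \frac{-151 - \frac{3200}{11}}{16} = \frac{1}{16} \left(- \frac{4861}{11}\right) = - \frac{4861}{176}$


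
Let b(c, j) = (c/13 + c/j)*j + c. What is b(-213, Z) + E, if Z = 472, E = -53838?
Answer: -805968/13 ≈ -61998.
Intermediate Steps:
b(c, j) = c + j*(c/13 + c/j) (b(c, j) = (c*(1/13) + c/j)*j + c = (c/13 + c/j)*j + c = j*(c/13 + c/j) + c = c + j*(c/13 + c/j))
b(-213, Z) + E = (1/13)*(-213)*(26 + 472) - 53838 = (1/13)*(-213)*498 - 53838 = -106074/13 - 53838 = -805968/13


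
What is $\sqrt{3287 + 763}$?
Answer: $45 \sqrt{2} \approx 63.64$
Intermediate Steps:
$\sqrt{3287 + 763} = \sqrt{4050} = 45 \sqrt{2}$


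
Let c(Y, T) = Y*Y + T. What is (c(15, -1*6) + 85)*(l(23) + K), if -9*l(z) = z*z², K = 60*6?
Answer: -2713808/9 ≈ -3.0153e+5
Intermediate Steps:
K = 360
l(z) = -z³/9 (l(z) = -z*z²/9 = -z³/9)
c(Y, T) = T + Y² (c(Y, T) = Y² + T = T + Y²)
(c(15, -1*6) + 85)*(l(23) + K) = ((-1*6 + 15²) + 85)*(-⅑*23³ + 360) = ((-6 + 225) + 85)*(-⅑*12167 + 360) = (219 + 85)*(-12167/9 + 360) = 304*(-8927/9) = -2713808/9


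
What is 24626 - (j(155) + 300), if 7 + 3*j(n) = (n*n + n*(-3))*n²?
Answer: -188652005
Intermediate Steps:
j(n) = -7/3 + n²*(n² - 3*n)/3 (j(n) = -7/3 + ((n*n + n*(-3))*n²)/3 = -7/3 + ((n² - 3*n)*n²)/3 = -7/3 + (n²*(n² - 3*n))/3 = -7/3 + n²*(n² - 3*n)/3)
24626 - (j(155) + 300) = 24626 - ((-7/3 - 1*155³ + (⅓)*155⁴) + 300) = 24626 - ((-7/3 - 1*3723875 + (⅓)*577200625) + 300) = 24626 - ((-7/3 - 3723875 + 577200625/3) + 300) = 24626 - (188676331 + 300) = 24626 - 1*188676631 = 24626 - 188676631 = -188652005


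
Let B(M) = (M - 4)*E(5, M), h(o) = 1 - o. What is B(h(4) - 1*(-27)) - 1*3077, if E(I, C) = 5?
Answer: -2977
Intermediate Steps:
B(M) = -20 + 5*M (B(M) = (M - 4)*5 = (-4 + M)*5 = -20 + 5*M)
B(h(4) - 1*(-27)) - 1*3077 = (-20 + 5*((1 - 1*4) - 1*(-27))) - 1*3077 = (-20 + 5*((1 - 4) + 27)) - 3077 = (-20 + 5*(-3 + 27)) - 3077 = (-20 + 5*24) - 3077 = (-20 + 120) - 3077 = 100 - 3077 = -2977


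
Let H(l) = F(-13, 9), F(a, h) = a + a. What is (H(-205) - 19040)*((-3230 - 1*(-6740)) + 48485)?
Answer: -991336670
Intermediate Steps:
F(a, h) = 2*a
H(l) = -26 (H(l) = 2*(-13) = -26)
(H(-205) - 19040)*((-3230 - 1*(-6740)) + 48485) = (-26 - 19040)*((-3230 - 1*(-6740)) + 48485) = -19066*((-3230 + 6740) + 48485) = -19066*(3510 + 48485) = -19066*51995 = -991336670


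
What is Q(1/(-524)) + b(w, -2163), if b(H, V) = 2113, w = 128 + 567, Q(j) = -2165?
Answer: -52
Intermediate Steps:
w = 695
Q(1/(-524)) + b(w, -2163) = -2165 + 2113 = -52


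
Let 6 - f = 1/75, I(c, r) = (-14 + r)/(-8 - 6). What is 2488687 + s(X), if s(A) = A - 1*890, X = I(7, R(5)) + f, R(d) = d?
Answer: 2612193811/1050 ≈ 2.4878e+6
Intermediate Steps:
I(c, r) = 1 - r/14 (I(c, r) = (-14 + r)/(-14) = (-14 + r)*(-1/14) = 1 - r/14)
f = 449/75 (f = 6 - 1/75 = 449/75 ≈ 5.9867)
X = 6961/1050 (X = (1 - 1/14*5) + 449/75 = (1 - 5/14) + 449/75 = 9/14 + 449/75 = 6961/1050 ≈ 6.6295)
s(A) = -890 + A (s(A) = A - 890 = -890 + A)
2488687 + s(X) = 2488687 + (-890 + 6961/1050) = 2488687 - 927539/1050 = 2612193811/1050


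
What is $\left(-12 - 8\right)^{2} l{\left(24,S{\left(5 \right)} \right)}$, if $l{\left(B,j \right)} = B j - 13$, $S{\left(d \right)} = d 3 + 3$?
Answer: $167600$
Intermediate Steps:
$S{\left(d \right)} = 3 + 3 d$ ($S{\left(d \right)} = 3 d + 3 = 3 + 3 d$)
$l{\left(B,j \right)} = -13 + B j$
$\left(-12 - 8\right)^{2} l{\left(24,S{\left(5 \right)} \right)} = \left(-12 - 8\right)^{2} \left(-13 + 24 \left(3 + 3 \cdot 5\right)\right) = \left(-20\right)^{2} \left(-13 + 24 \left(3 + 15\right)\right) = 400 \left(-13 + 24 \cdot 18\right) = 400 \left(-13 + 432\right) = 400 \cdot 419 = 167600$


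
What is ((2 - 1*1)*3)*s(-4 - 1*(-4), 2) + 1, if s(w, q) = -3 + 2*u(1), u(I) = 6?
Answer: 28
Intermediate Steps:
s(w, q) = 9 (s(w, q) = -3 + 2*6 = -3 + 12 = 9)
((2 - 1*1)*3)*s(-4 - 1*(-4), 2) + 1 = ((2 - 1*1)*3)*9 + 1 = ((2 - 1)*3)*9 + 1 = (1*3)*9 + 1 = 3*9 + 1 = 27 + 1 = 28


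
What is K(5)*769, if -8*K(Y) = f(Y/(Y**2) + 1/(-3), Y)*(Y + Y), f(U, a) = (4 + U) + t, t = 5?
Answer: -102277/12 ≈ -8523.1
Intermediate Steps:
f(U, a) = 9 + U (f(U, a) = (4 + U) + 5 = 9 + U)
K(Y) = -Y*(26/3 + 1/Y)/4 (K(Y) = -(9 + (Y/(Y**2) + 1/(-3)))*(Y + Y)/8 = -(9 + (Y/Y**2 + 1*(-1/3)))*2*Y/8 = -(9 + (1/Y - 1/3))*2*Y/8 = -(9 + (-1/3 + 1/Y))*2*Y/8 = -(26/3 + 1/Y)*2*Y/8 = -Y*(26/3 + 1/Y)/4)
K(5)*769 = (-1/4 - 13/6*5)*769 = (-1/4 - 65/6)*769 = -133/12*769 = -102277/12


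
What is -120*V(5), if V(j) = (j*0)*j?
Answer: 0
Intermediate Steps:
V(j) = 0 (V(j) = 0*j = 0)
-120*V(5) = -120*0 = 0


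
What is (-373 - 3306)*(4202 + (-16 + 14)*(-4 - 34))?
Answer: -15738762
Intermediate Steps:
(-373 - 3306)*(4202 + (-16 + 14)*(-4 - 34)) = -3679*(4202 - 2*(-38)) = -3679*(4202 + 76) = -3679*4278 = -15738762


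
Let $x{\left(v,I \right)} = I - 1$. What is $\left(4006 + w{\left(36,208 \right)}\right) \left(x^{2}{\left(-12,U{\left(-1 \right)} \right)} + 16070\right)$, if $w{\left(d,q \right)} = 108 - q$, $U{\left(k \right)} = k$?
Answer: $62785044$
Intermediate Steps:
$x{\left(v,I \right)} = -1 + I$
$\left(4006 + w{\left(36,208 \right)}\right) \left(x^{2}{\left(-12,U{\left(-1 \right)} \right)} + 16070\right) = \left(4006 + \left(108 - 208\right)\right) \left(\left(-1 - 1\right)^{2} + 16070\right) = \left(4006 + \left(108 - 208\right)\right) \left(\left(-2\right)^{2} + 16070\right) = \left(4006 - 100\right) \left(4 + 16070\right) = 3906 \cdot 16074 = 62785044$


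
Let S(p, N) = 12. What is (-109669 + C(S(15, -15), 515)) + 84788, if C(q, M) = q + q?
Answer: -24857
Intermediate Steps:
C(q, M) = 2*q
(-109669 + C(S(15, -15), 515)) + 84788 = (-109669 + 2*12) + 84788 = (-109669 + 24) + 84788 = -109645 + 84788 = -24857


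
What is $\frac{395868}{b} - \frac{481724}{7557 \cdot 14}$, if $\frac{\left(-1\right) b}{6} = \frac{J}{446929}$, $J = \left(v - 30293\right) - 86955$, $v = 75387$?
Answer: $\frac{1559848204424056}{2214405039} \approx 7.0441 \cdot 10^{5}$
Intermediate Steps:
$J = -41861$ ($J = \left(75387 - 30293\right) - 86955 = 45094 - 86955 = -41861$)
$b = \frac{251166}{446929}$ ($b = - 6 \left(- \frac{41861}{446929}\right) = - 6 \left(\left(-41861\right) \frac{1}{446929}\right) = \left(-6\right) \left(- \frac{41861}{446929}\right) = \frac{251166}{446929} \approx 0.56198$)
$\frac{395868}{b} - \frac{481724}{7557 \cdot 14} = \frac{395868}{\frac{251166}{446929}} - \frac{481724}{7557 \cdot 14} = 395868 \cdot \frac{446929}{251166} - \frac{481724}{105798} = \frac{29487481562}{41861} - \frac{240862}{52899} = \frac{1559848204424056}{2214405039}$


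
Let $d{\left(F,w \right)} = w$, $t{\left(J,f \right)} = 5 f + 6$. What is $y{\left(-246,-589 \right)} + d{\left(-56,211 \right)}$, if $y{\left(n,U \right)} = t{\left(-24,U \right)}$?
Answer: $-2728$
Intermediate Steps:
$t{\left(J,f \right)} = 6 + 5 f$
$y{\left(n,U \right)} = 6 + 5 U$
$y{\left(-246,-589 \right)} + d{\left(-56,211 \right)} = \left(6 + 5 \left(-589\right)\right) + 211 = \left(6 - 2945\right) + 211 = -2939 + 211 = -2728$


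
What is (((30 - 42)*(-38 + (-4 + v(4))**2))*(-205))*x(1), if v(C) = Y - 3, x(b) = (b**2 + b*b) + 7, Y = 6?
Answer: -819180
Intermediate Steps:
x(b) = 7 + 2*b**2 (x(b) = (b**2 + b**2) + 7 = 2*b**2 + 7 = 7 + 2*b**2)
v(C) = 3 (v(C) = 6 - 3 = 3)
(((30 - 42)*(-38 + (-4 + v(4))**2))*(-205))*x(1) = (((30 - 42)*(-38 + (-4 + 3)**2))*(-205))*(7 + 2*1**2) = (-12*(-38 + (-1)**2)*(-205))*(7 + 2*1) = (-12*(-38 + 1)*(-205))*(7 + 2) = (-12*(-37)*(-205))*9 = (444*(-205))*9 = -91020*9 = -819180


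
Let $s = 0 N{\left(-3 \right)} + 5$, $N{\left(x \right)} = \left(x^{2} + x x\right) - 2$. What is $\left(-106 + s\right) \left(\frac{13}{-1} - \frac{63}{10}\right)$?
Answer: $\frac{19493}{10} \approx 1949.3$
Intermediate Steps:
$N{\left(x \right)} = -2 + 2 x^{2}$ ($N{\left(x \right)} = \left(x^{2} + x^{2}\right) - 2 = 2 x^{2} - 2 = -2 + 2 x^{2}$)
$s = 5$ ($s = 0 \left(-2 + 2 \left(-3\right)^{2}\right) + 5 = 0 \left(-2 + 2 \cdot 9\right) + 5 = 0 \left(-2 + 18\right) + 5 = 0 \cdot 16 + 5 = 0 + 5 = 5$)
$\left(-106 + s\right) \left(\frac{13}{-1} - \frac{63}{10}\right) = \left(-106 + 5\right) \left(\frac{13}{-1} - \frac{63}{10}\right) = - 101 \left(13 \left(-1\right) - \frac{63}{10}\right) = - 101 \left(-13 - \frac{63}{10}\right) = \left(-101\right) \left(- \frac{193}{10}\right) = \frac{19493}{10}$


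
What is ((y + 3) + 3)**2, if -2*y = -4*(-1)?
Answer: 16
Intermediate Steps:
y = -2 (y = -(-2)*(-1) = -1/2*4 = -2)
((y + 3) + 3)**2 = ((-2 + 3) + 3)**2 = (1 + 3)**2 = 4**2 = 16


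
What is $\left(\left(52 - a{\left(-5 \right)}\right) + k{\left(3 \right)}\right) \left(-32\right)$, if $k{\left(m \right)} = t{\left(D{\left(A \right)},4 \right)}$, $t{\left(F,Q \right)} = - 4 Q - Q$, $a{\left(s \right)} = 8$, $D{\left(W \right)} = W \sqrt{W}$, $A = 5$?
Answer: $-768$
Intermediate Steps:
$D{\left(W \right)} = W^{\frac{3}{2}}$
$t{\left(F,Q \right)} = - 5 Q$
$k{\left(m \right)} = -20$ ($k{\left(m \right)} = \left(-5\right) 4 = -20$)
$\left(\left(52 - a{\left(-5 \right)}\right) + k{\left(3 \right)}\right) \left(-32\right) = \left(\left(52 - 8\right) - 20\right) \left(-32\right) = \left(44 - 20\right) \left(-32\right) = 24 \left(-32\right) = -768$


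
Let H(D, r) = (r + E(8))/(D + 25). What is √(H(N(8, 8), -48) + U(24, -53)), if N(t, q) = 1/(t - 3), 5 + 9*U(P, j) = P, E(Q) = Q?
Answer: √231/21 ≈ 0.72375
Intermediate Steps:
U(P, j) = -5/9 + P/9
N(t, q) = 1/(-3 + t)
H(D, r) = (8 + r)/(25 + D) (H(D, r) = (r + 8)/(D + 25) = (8 + r)/(25 + D))
√(H(N(8, 8), -48) + U(24, -53)) = √((8 - 48)/(25 + 1/(-3 + 8)) + (-5/9 + (⅑)*24)) = √(-40/(25 + 1/5) + (-5/9 + 8/3)) = √(-40/(25 + ⅕) + 19/9) = √(-40/(126/5) + 19/9) = √((5/126)*(-40) + 19/9) = √(-100/63 + 19/9) = √(11/21) = √231/21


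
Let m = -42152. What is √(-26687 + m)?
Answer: I*√68839 ≈ 262.37*I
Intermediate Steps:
√(-26687 + m) = √(-26687 - 42152) = √(-68839) = I*√68839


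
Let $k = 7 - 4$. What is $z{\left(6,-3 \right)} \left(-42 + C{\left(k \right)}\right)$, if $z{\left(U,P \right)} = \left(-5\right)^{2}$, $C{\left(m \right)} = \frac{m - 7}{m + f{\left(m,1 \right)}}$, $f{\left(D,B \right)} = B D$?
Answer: $- \frac{3200}{3} \approx -1066.7$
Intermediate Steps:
$k = 3$ ($k = 7 - 4 = 3$)
$C{\left(m \right)} = \frac{-7 + m}{2 m}$ ($C{\left(m \right)} = \frac{m - 7}{m + 1 m} = \frac{-7 + m}{m + m} = \frac{-7 + m}{2 m}$)
$z{\left(U,P \right)} = 25$
$z{\left(6,-3 \right)} \left(-42 + C{\left(k \right)}\right) = 25 \left(-42 + \frac{-7 + 3}{2 \cdot 3}\right) = 25 \left(-42 + \frac{1}{2} \cdot \frac{1}{3} \left(-4\right)\right) = 25 \left(-42 - \frac{2}{3}\right) = 25 \left(- \frac{128}{3}\right) = - \frac{3200}{3}$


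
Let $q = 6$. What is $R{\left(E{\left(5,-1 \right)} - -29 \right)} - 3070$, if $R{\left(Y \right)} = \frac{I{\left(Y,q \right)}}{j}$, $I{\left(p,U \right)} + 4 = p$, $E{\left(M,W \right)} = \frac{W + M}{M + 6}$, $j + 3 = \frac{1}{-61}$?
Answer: $- \frac{6230699}{2024} \approx -3078.4$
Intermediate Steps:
$j = - \frac{184}{61}$ ($j = -3 + \frac{1}{-61} = -3 - \frac{1}{61} = - \frac{184}{61} \approx -3.0164$)
$E{\left(M,W \right)} = \frac{M + W}{6 + M}$
$I{\left(p,U \right)} = -4 + p$
$R{\left(Y \right)} = \frac{61}{46} - \frac{61 Y}{184}$ ($R{\left(Y \right)} = \frac{-4 + Y}{- \frac{184}{61}} = \left(-4 + Y\right) \left(- \frac{61}{184}\right) = \frac{61}{46} - \frac{61 Y}{184}$)
$R{\left(E{\left(5,-1 \right)} - -29 \right)} - 3070 = \left(\frac{61}{46} - \frac{61 \left(\frac{5 - 1}{6 + 5} - -29\right)}{184}\right) - 3070 = \left(\frac{61}{46} - \frac{61 \left(\frac{1}{11} \cdot 4 + 29\right)}{184}\right) - 3070 = \left(\frac{61}{46} - \frac{61 \left(\frac{4}{11} + 29\right)}{184}\right) - 3070 = \left(\frac{61}{46} - \frac{19703}{2024}\right) - 3070 = - \frac{17019}{2024} - 3070 = - \frac{6230699}{2024}$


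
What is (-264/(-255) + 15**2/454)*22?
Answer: 649847/19295 ≈ 33.680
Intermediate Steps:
(-264/(-255) + 15**2/454)*22 = (-264*(-1/255) + 225*(1/454))*22 = (88/85 + 225/454)*22 = (59077/38590)*22 = 649847/19295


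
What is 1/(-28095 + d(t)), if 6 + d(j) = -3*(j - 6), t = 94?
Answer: -1/28365 ≈ -3.5255e-5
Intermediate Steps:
d(j) = 12 - 3*j (d(j) = -6 - 3*(j - 6) = -6 - 3*(-6 + j) = -6 + (18 - 3*j) = 12 - 3*j)
1/(-28095 + d(t)) = 1/(-28095 + (12 - 3*94)) = 1/(-28095 + (12 - 282)) = 1/(-28095 - 270) = 1/(-28365) = -1/28365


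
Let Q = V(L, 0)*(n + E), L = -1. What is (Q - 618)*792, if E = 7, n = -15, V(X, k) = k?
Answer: -489456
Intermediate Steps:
Q = 0 (Q = 0*(-15 + 7) = 0*(-8) = 0)
(Q - 618)*792 = (0 - 618)*792 = -618*792 = -489456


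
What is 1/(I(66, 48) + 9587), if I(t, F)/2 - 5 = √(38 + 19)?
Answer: 3199/30700727 - 2*√57/92102181 ≈ 0.00010404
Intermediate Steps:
I(t, F) = 10 + 2*√57 (I(t, F) = 10 + 2*√(38 + 19) = 10 + 2*√57)
1/(I(66, 48) + 9587) = 1/((10 + 2*√57) + 9587) = 1/(9597 + 2*√57)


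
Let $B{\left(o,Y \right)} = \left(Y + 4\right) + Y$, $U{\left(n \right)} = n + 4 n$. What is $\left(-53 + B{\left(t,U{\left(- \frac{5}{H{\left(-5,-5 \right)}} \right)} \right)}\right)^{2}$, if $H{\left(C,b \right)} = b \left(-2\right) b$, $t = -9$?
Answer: $2304$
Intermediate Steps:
$H{\left(C,b \right)} = - 2 b^{2}$ ($H{\left(C,b \right)} = - 2 b b = - 2 b^{2}$)
$U{\left(n \right)} = 5 n$
$B{\left(o,Y \right)} = 4 + 2 Y$ ($B{\left(o,Y \right)} = \left(4 + Y\right) + Y = 4 + 2 Y$)
$\left(-53 + B{\left(t,U{\left(- \frac{5}{H{\left(-5,-5 \right)}} \right)} \right)}\right)^{2} = \left(-53 + \left(4 + 2 \cdot 5 \left(- \frac{5}{\left(-2\right) \left(-5\right)^{2}}\right)\right)\right)^{2} = \left(-53 + \left(4 + 2 \cdot 5 \left(- \frac{5}{\left(-2\right) 25}\right)\right)\right)^{2} = \left(-53 + \left(4 + 2 \cdot 5 \left(- \frac{5}{-50}\right)\right)\right)^{2} = \left(-53 + \left(4 + 2 \cdot 5 \left(\left(-5\right) \left(- \frac{1}{50}\right)\right)\right)\right)^{2} = \left(-53 + \left(4 + 2 \cdot 5 \cdot \frac{1}{10}\right)\right)^{2} = \left(-53 + \left(4 + 2 \cdot \frac{1}{2}\right)\right)^{2} = \left(-53 + \left(4 + 1\right)\right)^{2} = \left(-53 + 5\right)^{2} = \left(-48\right)^{2} = 2304$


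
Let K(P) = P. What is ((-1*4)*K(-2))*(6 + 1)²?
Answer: 392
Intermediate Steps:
((-1*4)*K(-2))*(6 + 1)² = (-1*4*(-2))*(6 + 1)² = -4*(-2)*7² = 8*49 = 392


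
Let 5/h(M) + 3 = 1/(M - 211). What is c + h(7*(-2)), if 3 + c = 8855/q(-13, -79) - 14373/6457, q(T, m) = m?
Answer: -41027403311/344829628 ≈ -118.98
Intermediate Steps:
c = -59842511/510103 (c = -3 + (8855/(-79) - 14373/6457) = -3 + (8855*(-1/79) - 14373*1/6457) = -3 + (-8855/79 - 14373/6457) = -3 - 58312202/510103 = -59842511/510103 ≈ -117.31)
h(M) = 5/(-3 + 1/(-211 + M)) (h(M) = 5/(-3 + 1/(M - 211)) = 5/(-3 + 1/(-211 + M)))
c + h(7*(-2)) = -59842511/510103 + 5*(211 - 7*(-2))/(-634 + 3*(7*(-2))) = -59842511/510103 + 5*(211 - 1*(-14))/(-634 + 3*(-14)) = -59842511/510103 + 5*(211 + 14)/(-634 - 42) = -59842511/510103 + 5*225/(-676) = -59842511/510103 + 5*(-1/676)*225 = -59842511/510103 - 1125/676 = -41027403311/344829628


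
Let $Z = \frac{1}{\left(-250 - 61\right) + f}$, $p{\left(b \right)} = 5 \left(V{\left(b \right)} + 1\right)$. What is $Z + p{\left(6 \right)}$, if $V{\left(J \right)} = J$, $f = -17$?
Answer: $\frac{11479}{328} \approx 34.997$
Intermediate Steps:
$p{\left(b \right)} = 5 + 5 b$ ($p{\left(b \right)} = 5 \left(b + 1\right) = 5 \left(1 + b\right) = 5 + 5 b$)
$Z = - \frac{1}{328}$ ($Z = \frac{1}{\left(-250 - 61\right) - 17} = \frac{1}{-311 - 17} = \frac{1}{-328} = - \frac{1}{328} \approx -0.0030488$)
$Z + p{\left(6 \right)} = - \frac{1}{328} + \left(5 + 5 \cdot 6\right) = - \frac{1}{328} + \left(5 + 30\right) = - \frac{1}{328} + 35 = \frac{11479}{328}$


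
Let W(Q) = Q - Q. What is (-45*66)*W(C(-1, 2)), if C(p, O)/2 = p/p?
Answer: 0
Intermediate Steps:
C(p, O) = 2 (C(p, O) = 2*(p/p) = 2*1 = 2)
W(Q) = 0
(-45*66)*W(C(-1, 2)) = -45*66*0 = -2970*0 = 0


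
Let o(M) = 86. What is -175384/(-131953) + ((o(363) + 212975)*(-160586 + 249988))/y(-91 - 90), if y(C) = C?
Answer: -2513451205421962/23883493 ≈ -1.0524e+8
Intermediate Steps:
-175384/(-131953) + ((o(363) + 212975)*(-160586 + 249988))/y(-91 - 90) = -175384/(-131953) + ((86 + 212975)*(-160586 + 249988))/(-91 - 90) = -175384*(-1/131953) + (213061*89402)/(-181) = 175384/131953 + 19048079522*(-1/181) = 175384/131953 - 19048079522/181 = -2513451205421962/23883493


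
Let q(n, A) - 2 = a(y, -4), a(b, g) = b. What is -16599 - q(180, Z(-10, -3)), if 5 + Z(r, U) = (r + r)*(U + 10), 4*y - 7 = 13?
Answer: -16606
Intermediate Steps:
y = 5 (y = 7/4 + (¼)*13 = 7/4 + 13/4 = 5)
Z(r, U) = -5 + 2*r*(10 + U) (Z(r, U) = -5 + (r + r)*(U + 10) = -5 + (2*r)*(10 + U) = -5 + 2*r*(10 + U))
q(n, A) = 7 (q(n, A) = 2 + 5 = 7)
-16599 - q(180, Z(-10, -3)) = -16599 - 1*7 = -16599 - 7 = -16606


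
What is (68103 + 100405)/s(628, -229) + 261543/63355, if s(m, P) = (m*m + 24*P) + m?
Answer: 28137751882/6169446545 ≈ 4.5608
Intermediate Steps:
s(m, P) = m + m² + 24*P (s(m, P) = (m² + 24*P) + m = m + m² + 24*P)
(68103 + 100405)/s(628, -229) + 261543/63355 = (68103 + 100405)/(628 + 628² + 24*(-229)) + 261543/63355 = 168508/(628 + 394384 - 5496) + 261543*(1/63355) = 168508/389516 + 261543/63355 = 168508*(1/389516) + 261543/63355 = 42127/97379 + 261543/63355 = 28137751882/6169446545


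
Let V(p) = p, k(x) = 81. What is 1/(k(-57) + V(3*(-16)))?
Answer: 1/33 ≈ 0.030303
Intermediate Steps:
1/(k(-57) + V(3*(-16))) = 1/(81 + 3*(-16)) = 1/(81 - 48) = 1/33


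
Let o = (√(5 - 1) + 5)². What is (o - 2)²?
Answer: 2209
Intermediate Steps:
o = 49 (o = (√4 + 5)² = (2 + 5)² = 7² = 49)
(o - 2)² = (49 - 2)² = 47² = 2209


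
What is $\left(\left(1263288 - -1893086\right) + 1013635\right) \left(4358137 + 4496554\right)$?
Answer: $36924141162219$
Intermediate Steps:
$\left(\left(1263288 - -1893086\right) + 1013635\right) \left(4358137 + 4496554\right) = \left(\left(1263288 + 1893086\right) + 1013635\right) 8854691 = \left(3156374 + 1013635\right) 8854691 = 4170009 \cdot 8854691 = 36924141162219$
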